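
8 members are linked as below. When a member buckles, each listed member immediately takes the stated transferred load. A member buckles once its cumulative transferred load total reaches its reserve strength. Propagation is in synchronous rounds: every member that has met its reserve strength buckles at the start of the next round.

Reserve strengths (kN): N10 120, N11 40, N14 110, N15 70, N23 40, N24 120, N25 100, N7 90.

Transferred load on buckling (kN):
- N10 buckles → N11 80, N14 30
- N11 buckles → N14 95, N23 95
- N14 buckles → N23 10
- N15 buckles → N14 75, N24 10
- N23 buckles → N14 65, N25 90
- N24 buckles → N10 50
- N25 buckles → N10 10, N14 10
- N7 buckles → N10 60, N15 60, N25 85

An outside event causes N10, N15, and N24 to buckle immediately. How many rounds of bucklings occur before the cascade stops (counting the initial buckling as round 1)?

Round 1 — N10, N15, N24 buckle (initial).
  N11: +80 → 80 ≥ 40
  N14: +30+75 → 105 < 110
Round 2 — N11 buckles.
  N14: +95 → 200 ≥ 110
  N23: +95 → 95 ≥ 40
Round 3 — N14, N23 buckle.
  N25: +90 → 90 < 100
No further bucklings.

3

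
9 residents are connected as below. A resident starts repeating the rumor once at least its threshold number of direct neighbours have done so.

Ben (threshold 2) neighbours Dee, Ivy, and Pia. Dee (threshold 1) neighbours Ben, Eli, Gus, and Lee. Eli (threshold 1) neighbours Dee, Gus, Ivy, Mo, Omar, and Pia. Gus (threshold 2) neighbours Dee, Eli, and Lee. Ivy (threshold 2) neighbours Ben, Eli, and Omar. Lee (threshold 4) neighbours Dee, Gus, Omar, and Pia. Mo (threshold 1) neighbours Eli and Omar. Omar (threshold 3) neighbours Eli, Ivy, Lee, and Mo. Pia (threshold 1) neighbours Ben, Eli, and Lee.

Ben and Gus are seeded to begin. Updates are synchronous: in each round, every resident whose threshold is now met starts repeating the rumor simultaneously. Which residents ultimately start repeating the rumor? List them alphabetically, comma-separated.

Ben, Dee, Eli, Gus, Ivy, Lee, Mo, Omar, Pia

Round 1 — Ben, Gus start repeating the rumor (initial).
Round 2 — checking thresholds:
  Dee: 2 of 4 neighbours ≥ 1, starts repeating the rumor.
  Eli: 1 of 6 neighbours ≥ 1, starts repeating the rumor.
  Ivy: 1 of 3 neighbours < 2, not yet.
  Lee: 1 of 4 neighbours < 4, not yet.
  Pia: 1 of 3 neighbours ≥ 1, starts repeating the rumor.
Round 3 — checking thresholds:
  Ivy: 2 of 3 neighbours ≥ 2, starts repeating the rumor.
  Lee: 3 of 4 neighbours < 4, not yet.
  Mo: 1 of 2 neighbours ≥ 1, starts repeating the rumor.
  Omar: 1 of 4 neighbours < 3, not yet.
Round 4 — checking thresholds:
  Lee: 3 of 4 neighbours < 4, not yet.
  Omar: 3 of 4 neighbours ≥ 3, starts repeating the rumor.
Round 5 — checking thresholds:
  Lee: 4 of 4 neighbours ≥ 4, starts repeating the rumor.
Round 6 — no new spreads; cascade stops.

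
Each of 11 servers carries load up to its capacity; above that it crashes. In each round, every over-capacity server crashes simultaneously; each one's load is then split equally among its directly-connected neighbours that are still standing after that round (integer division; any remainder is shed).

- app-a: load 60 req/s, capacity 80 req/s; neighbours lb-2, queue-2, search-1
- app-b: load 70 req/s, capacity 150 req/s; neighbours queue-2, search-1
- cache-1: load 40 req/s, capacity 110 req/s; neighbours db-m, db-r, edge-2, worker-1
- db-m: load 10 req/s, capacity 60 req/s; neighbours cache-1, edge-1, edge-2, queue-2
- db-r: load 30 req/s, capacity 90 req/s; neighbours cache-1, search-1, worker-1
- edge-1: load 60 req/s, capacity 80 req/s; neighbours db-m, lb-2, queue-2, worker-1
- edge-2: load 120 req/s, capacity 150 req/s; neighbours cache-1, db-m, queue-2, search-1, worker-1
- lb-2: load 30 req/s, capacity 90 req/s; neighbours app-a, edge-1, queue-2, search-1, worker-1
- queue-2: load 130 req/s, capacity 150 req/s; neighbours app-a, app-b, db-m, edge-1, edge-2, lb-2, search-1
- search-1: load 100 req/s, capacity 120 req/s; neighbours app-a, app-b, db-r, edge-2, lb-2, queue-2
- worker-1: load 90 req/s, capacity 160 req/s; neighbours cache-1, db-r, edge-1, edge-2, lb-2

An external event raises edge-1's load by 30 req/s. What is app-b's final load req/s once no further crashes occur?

126

Round 1 — edge-1 at 90 > 80. edge-1 crashes.
  edge-1 sheds 90 req/s to db-m, lb-2, queue-2, worker-1: 22 each (2 lost).
    db-m: 10+22 = 32 ≤ 60
    lb-2: 30+22 = 52 ≤ 90
    queue-2: 130+22 = 152 > 150
    worker-1: 90+22 = 112 ≤ 160
Round 2 — queue-2 crashes.
  queue-2 sheds 152 req/s to app-a, app-b, db-m, edge-2, lb-2, search-1: 25 each (2 lost).
    app-a: 60+25 = 85 > 80
    app-b: 70+25 = 95 ≤ 150
    db-m: 32+25 = 57 ≤ 60
    edge-2: 120+25 = 145 ≤ 150
    lb-2: 52+25 = 77 ≤ 90
    search-1: 100+25 = 125 > 120
Round 3 — app-a, search-1 crash.
  app-a sheds 85 req/s to lb-2: 85 each.
    lb-2: 77+85 = 162 > 90
  search-1 sheds 125 req/s to app-b, db-r, edge-2, lb-2: 31 each (1 lost).
    app-b: 95+31 = 126 ≤ 150
    db-r: 30+31 = 61 ≤ 90
    edge-2: 145+31 = 176 > 150
    lb-2: 162+31 = 193 > 90
Round 4 — edge-2, lb-2 crash.
  edge-2 sheds 176 req/s to cache-1, db-m, worker-1: 58 each (2 lost).
    cache-1: 40+58 = 98 ≤ 110
    db-m: 57+58 = 115 > 60
    worker-1: 112+58 = 170 > 160
  lb-2 sheds 193 req/s to worker-1: 193 each.
    worker-1: 170+193 = 363 > 160
Round 5 — db-m, worker-1 crash.
  db-m sheds 115 req/s to cache-1: 115 each.
    cache-1: 98+115 = 213 > 110
  worker-1 sheds 363 req/s to cache-1, db-r: 181 each (1 lost).
    cache-1: 213+181 = 394 > 110
    db-r: 61+181 = 242 > 90
Round 6 — cache-1, db-r crash.
  cache-1 sheds 394 req/s: no online neighbours, lost.
  db-r sheds 242 req/s: no online neighbours, lost.
No further crashes.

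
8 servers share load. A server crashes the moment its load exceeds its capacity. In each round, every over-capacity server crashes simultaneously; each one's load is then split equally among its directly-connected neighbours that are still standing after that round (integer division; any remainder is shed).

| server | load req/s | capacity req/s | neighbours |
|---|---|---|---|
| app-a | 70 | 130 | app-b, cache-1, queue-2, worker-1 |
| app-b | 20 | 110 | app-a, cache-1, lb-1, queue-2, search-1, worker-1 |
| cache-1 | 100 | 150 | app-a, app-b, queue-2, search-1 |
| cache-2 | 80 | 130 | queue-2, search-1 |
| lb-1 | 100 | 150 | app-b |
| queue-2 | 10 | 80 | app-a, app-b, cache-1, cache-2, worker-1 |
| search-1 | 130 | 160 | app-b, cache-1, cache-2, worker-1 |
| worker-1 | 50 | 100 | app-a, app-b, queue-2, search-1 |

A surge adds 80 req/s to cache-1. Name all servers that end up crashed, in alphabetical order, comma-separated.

app-a, app-b, cache-1, cache-2, queue-2, search-1, worker-1

Round 1 — cache-1 at 180 > 150. cache-1 crashes.
  cache-1 sheds 180 req/s to app-a, app-b, queue-2, search-1: 45 each.
    app-a: 70+45 = 115 ≤ 130
    app-b: 20+45 = 65 ≤ 110
    queue-2: 10+45 = 55 ≤ 80
    search-1: 130+45 = 175 > 160
Round 2 — search-1 crashes.
  search-1 sheds 175 req/s to app-b, cache-2, worker-1: 58 each (1 lost).
    app-b: 65+58 = 123 > 110
    cache-2: 80+58 = 138 > 130
    worker-1: 50+58 = 108 > 100
Round 3 — app-b, cache-2, worker-1 crash.
  app-b sheds 123 req/s to app-a, lb-1, queue-2: 41 each.
    app-a: 115+41 = 156 > 130
    lb-1: 100+41 = 141 ≤ 150
    queue-2: 55+41 = 96 > 80
  cache-2 sheds 138 req/s to queue-2: 138 each.
    queue-2: 96+138 = 234 > 80
  worker-1 sheds 108 req/s to app-a, queue-2: 54 each.
    app-a: 156+54 = 210 > 130
    queue-2: 234+54 = 288 > 80
Round 4 — app-a, queue-2 crash.
  app-a sheds 210 req/s: no online neighbours, lost.
  queue-2 sheds 288 req/s: no online neighbours, lost.
No further crashes.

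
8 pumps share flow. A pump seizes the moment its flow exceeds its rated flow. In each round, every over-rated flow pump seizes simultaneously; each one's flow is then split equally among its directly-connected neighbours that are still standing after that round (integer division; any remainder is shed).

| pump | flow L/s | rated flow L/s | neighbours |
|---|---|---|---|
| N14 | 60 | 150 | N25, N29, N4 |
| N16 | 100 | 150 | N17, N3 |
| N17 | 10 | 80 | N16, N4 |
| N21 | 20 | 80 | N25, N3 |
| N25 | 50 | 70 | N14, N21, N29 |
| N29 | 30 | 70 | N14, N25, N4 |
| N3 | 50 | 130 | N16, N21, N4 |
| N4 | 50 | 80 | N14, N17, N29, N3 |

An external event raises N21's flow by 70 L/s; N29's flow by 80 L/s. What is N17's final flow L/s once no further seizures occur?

38

Round 1 — N21 at 90 > 80; N29 at 110 > 70. N21, N29 seize.
  N21 sheds 90 L/s to N25, N3: 45 each.
    N25: 50+45 = 95 > 70
    N3: 50+45 = 95 ≤ 130
  N29 sheds 110 L/s to N14, N25, N4: 36 each (2 lost).
    N14: 60+36 = 96 ≤ 150
    N25: 95+36 = 131 > 70
    N4: 50+36 = 86 > 80
Round 2 — N25, N4 seize.
  N25 sheds 131 L/s to N14: 131 each.
    N14: 96+131 = 227 > 150
  N4 sheds 86 L/s to N14, N17, N3: 28 each (2 lost).
    N14: 227+28 = 255 > 150
    N17: 10+28 = 38 ≤ 80
    N3: 95+28 = 123 ≤ 130
Round 3 — N14 seizes.
  N14 sheds 255 L/s: no online neighbours, lost.
No further seizures.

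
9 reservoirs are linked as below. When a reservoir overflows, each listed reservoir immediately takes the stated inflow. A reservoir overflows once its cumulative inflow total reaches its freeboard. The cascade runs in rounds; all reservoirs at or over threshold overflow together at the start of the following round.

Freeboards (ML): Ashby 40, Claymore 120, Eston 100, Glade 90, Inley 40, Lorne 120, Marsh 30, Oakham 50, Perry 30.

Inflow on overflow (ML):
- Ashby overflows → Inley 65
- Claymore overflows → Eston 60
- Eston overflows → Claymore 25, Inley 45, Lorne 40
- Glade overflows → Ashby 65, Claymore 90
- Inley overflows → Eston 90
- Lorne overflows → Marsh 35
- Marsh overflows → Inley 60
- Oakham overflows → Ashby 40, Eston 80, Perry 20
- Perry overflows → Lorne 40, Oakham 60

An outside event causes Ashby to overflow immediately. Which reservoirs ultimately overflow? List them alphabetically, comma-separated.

Round 1 — Ashby overflows (initial).
  Inley: +65 → 65 ≥ 40
Round 2 — Inley overflows.
  Eston: +90 → 90 < 100
No further overflows.

Ashby, Inley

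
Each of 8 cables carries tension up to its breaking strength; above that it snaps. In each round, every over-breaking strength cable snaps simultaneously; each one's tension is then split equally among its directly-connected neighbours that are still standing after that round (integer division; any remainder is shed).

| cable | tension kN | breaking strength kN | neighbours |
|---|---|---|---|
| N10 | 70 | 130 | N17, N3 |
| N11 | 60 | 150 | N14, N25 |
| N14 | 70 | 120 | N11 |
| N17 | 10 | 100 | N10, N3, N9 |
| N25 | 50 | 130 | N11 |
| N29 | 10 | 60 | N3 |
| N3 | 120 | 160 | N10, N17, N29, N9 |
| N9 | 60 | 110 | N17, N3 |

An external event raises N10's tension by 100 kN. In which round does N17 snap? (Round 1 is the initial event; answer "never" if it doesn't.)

Round 1 — N10 at 170 > 130. N10 snaps.
  N10 sheds 170 kN to N17, N3: 85 each.
    N17: 10+85 = 95 ≤ 100
    N3: 120+85 = 205 > 160
Round 2 — N3 snaps.
  N3 sheds 205 kN to N17, N29, N9: 68 each (1 lost).
    N17: 95+68 = 163 > 100
    N29: 10+68 = 78 > 60
    N9: 60+68 = 128 > 110
Round 3 — N17, N29, N9 snap.
  N17 sheds 163 kN: no online neighbours, lost.
  N29 sheds 78 kN: no online neighbours, lost.
  N9 sheds 128 kN: no online neighbours, lost.
No further breaks.

3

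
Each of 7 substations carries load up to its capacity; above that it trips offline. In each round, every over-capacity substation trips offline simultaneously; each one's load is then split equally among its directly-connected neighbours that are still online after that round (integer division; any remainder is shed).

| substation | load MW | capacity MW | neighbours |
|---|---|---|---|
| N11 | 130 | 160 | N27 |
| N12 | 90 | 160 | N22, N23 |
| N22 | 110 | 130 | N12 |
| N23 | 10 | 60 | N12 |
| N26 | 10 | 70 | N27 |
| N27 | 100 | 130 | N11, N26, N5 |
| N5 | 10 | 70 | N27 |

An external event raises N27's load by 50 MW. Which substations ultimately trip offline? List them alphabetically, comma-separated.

Round 1 — N27 at 150 > 130. N27 trips offline.
  N27 sheds 150 MW to N11, N26, N5: 50 each.
    N11: 130+50 = 180 > 160
    N26: 10+50 = 60 ≤ 70
    N5: 10+50 = 60 ≤ 70
Round 2 — N11 trips offline.
  N11 sheds 180 MW: no online neighbours, lost.
No further trips.

N11, N27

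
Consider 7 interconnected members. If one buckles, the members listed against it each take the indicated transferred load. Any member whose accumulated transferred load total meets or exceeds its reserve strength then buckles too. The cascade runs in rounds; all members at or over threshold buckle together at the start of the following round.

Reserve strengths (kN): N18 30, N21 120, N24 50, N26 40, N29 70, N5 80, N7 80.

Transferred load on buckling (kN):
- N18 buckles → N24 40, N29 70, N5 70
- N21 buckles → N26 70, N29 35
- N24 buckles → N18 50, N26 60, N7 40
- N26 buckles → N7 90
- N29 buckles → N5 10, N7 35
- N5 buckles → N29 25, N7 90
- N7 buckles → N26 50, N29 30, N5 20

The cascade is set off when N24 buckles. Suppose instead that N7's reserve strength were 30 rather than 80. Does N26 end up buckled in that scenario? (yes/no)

yes

With N7's reserve strength at 30:
Round 1 — N24 buckles (initial).
  N18: +50 → 50 ≥ 30
  N26: +60 → 60 ≥ 40
  N7: +40 → 40 ≥ 30
Round 2 — N18, N26, N7 buckle.
  N29: +70+30 → 100 ≥ 70
  N5: +70+20 → 90 ≥ 80
Round 3 — N29, N5 buckle.
No further bucklings.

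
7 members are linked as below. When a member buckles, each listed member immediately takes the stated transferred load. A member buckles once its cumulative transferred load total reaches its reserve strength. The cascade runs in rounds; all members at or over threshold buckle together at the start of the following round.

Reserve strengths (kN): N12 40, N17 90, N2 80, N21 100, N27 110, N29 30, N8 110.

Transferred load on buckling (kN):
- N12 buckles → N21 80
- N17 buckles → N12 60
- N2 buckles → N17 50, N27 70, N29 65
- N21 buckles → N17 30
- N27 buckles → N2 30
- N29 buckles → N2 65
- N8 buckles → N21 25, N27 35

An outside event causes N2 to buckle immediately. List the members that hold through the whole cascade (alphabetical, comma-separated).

Round 1 — N2 buckles (initial).
  N17: +50 → 50 < 90
  N27: +70 → 70 < 110
  N29: +65 → 65 ≥ 30
Round 2 — N29 buckles.
No further bucklings.

N12, N17, N21, N27, N8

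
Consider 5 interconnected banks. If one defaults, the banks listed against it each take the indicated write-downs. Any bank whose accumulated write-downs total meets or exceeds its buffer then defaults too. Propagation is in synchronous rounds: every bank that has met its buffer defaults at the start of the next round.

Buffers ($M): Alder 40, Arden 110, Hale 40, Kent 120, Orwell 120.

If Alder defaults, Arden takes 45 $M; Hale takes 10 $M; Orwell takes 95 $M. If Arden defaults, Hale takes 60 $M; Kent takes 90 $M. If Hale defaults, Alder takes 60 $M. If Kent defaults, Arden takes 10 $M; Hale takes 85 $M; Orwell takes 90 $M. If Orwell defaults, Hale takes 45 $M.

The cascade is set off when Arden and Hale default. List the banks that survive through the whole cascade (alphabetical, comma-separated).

Kent, Orwell

Round 1 — Arden, Hale default (initial).
  Alder: +60 → 60 ≥ 40
  Kent: +90 → 90 < 120
Round 2 — Alder defaults.
  Orwell: +95 → 95 < 120
No further defaults.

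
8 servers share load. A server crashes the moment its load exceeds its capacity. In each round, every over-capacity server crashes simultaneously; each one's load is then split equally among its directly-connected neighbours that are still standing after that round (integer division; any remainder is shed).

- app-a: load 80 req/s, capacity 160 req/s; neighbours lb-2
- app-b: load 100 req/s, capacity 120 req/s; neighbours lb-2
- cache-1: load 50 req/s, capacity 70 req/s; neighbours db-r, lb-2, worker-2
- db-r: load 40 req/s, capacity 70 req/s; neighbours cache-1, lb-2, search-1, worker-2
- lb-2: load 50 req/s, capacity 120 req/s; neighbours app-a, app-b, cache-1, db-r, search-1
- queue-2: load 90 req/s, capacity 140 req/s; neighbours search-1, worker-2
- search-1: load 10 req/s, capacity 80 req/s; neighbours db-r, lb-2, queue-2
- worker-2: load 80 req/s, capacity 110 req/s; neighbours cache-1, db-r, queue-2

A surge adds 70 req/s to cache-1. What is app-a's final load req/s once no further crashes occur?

123

Round 1 — cache-1 at 120 > 70. cache-1 crashes.
  cache-1 sheds 120 req/s to db-r, lb-2, worker-2: 40 each.
    db-r: 40+40 = 80 > 70
    lb-2: 50+40 = 90 ≤ 120
    worker-2: 80+40 = 120 > 110
Round 2 — db-r, worker-2 crash.
  db-r sheds 80 req/s to lb-2, search-1: 40 each.
    lb-2: 90+40 = 130 > 120
    search-1: 10+40 = 50 ≤ 80
  worker-2 sheds 120 req/s to queue-2: 120 each.
    queue-2: 90+120 = 210 > 140
Round 3 — lb-2, queue-2 crash.
  lb-2 sheds 130 req/s to app-a, app-b, search-1: 43 each (1 lost).
    app-a: 80+43 = 123 ≤ 160
    app-b: 100+43 = 143 > 120
    search-1: 50+43 = 93 > 80
  queue-2 sheds 210 req/s to search-1: 210 each.
    search-1: 93+210 = 303 > 80
Round 4 — app-b, search-1 crash.
  app-b sheds 143 req/s: no online neighbours, lost.
  search-1 sheds 303 req/s: no online neighbours, lost.
No further crashes.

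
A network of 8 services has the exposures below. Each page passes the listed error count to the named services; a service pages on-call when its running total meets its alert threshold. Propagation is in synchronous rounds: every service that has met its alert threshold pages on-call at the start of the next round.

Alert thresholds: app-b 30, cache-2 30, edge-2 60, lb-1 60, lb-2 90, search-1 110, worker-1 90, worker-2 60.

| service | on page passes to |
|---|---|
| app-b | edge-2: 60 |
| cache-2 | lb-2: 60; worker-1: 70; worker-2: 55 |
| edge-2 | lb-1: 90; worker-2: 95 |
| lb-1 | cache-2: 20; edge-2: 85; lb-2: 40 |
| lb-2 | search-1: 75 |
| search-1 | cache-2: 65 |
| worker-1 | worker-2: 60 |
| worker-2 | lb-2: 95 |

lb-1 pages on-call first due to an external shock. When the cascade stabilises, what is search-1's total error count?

Round 1 — lb-1 pages on-call (initial).
  cache-2: +20 → 20 < 30
  edge-2: +85 → 85 ≥ 60
  lb-2: +40 → 40 < 90
Round 2 — edge-2 pages on-call.
  worker-2: +95 → 95 ≥ 60
Round 3 — worker-2 pages on-call.
  lb-2: +95 → 135 ≥ 90
Round 4 — lb-2 pages on-call.
  search-1: +75 → 75 < 110
No further pages.

75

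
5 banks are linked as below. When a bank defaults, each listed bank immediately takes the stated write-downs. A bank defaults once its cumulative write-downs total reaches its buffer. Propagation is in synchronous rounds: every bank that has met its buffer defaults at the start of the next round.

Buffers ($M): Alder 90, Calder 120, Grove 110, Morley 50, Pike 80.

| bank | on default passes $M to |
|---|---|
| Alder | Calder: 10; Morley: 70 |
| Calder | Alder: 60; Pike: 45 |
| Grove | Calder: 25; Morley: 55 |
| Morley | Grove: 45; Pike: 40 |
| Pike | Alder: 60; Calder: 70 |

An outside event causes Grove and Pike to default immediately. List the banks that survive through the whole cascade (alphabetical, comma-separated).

Alder, Calder

Round 1 — Grove, Pike default (initial).
  Alder: +60 → 60 < 90
  Calder: +25+70 → 95 < 120
  Morley: +55 → 55 ≥ 50
Round 2 — Morley defaults.
No further defaults.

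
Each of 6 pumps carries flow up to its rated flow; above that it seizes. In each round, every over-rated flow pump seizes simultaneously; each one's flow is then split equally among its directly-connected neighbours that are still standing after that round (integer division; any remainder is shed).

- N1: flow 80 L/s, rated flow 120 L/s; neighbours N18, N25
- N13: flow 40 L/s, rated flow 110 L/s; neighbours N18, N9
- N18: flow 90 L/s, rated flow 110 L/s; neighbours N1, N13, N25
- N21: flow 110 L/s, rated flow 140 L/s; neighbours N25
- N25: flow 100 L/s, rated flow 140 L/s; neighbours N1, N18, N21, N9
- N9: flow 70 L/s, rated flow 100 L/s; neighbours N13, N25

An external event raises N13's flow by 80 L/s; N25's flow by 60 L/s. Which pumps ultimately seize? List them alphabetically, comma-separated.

Round 1 — N13 at 120 > 110; N25 at 160 > 140. N13, N25 seize.
  N13 sheds 120 L/s to N18, N9: 60 each.
    N18: 90+60 = 150 > 110
    N9: 70+60 = 130 > 100
  N25 sheds 160 L/s to N1, N18, N21, N9: 40 each.
    N1: 80+40 = 120 ≤ 120
    N18: 150+40 = 190 > 110
    N21: 110+40 = 150 > 140
    N9: 130+40 = 170 > 100
Round 2 — N18, N21, N9 seize.
  N18 sheds 190 L/s to N1: 190 each.
    N1: 120+190 = 310 > 120
  N21 sheds 150 L/s: no online neighbours, lost.
  N9 sheds 170 L/s: no online neighbours, lost.
Round 3 — N1 seizes.
  N1 sheds 310 L/s: no online neighbours, lost.
No further seizures.

N1, N13, N18, N21, N25, N9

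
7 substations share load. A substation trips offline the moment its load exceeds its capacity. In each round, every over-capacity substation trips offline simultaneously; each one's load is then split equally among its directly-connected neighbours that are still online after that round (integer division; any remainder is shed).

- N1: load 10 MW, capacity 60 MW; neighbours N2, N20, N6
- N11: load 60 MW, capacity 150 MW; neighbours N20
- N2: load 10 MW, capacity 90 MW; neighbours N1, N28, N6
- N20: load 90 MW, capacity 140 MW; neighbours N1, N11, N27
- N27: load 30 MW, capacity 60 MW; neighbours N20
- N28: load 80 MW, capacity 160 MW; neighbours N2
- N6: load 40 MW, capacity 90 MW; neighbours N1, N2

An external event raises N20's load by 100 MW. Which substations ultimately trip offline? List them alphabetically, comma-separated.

N1, N20, N27

Round 1 — N20 at 190 > 140. N20 trips offline.
  N20 sheds 190 MW to N1, N11, N27: 63 each (1 lost).
    N1: 10+63 = 73 > 60
    N11: 60+63 = 123 ≤ 150
    N27: 30+63 = 93 > 60
Round 2 — N1, N27 trip offline.
  N1 sheds 73 MW to N2, N6: 36 each (1 lost).
    N2: 10+36 = 46 ≤ 90
    N6: 40+36 = 76 ≤ 90
  N27 sheds 93 MW: no online neighbours, lost.
No further trips.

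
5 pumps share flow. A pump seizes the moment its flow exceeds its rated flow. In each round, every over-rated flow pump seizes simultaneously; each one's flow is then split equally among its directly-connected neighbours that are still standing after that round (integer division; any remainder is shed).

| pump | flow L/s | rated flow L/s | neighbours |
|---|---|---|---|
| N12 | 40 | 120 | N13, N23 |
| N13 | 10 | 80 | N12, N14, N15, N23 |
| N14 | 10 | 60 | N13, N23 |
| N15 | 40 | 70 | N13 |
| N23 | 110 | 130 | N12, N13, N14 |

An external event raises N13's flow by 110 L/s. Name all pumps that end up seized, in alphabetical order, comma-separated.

Round 1 — N13 at 120 > 80. N13 seizes.
  N13 sheds 120 L/s to N12, N14, N15, N23: 30 each.
    N12: 40+30 = 70 ≤ 120
    N14: 10+30 = 40 ≤ 60
    N15: 40+30 = 70 ≤ 70
    N23: 110+30 = 140 > 130
Round 2 — N23 seizes.
  N23 sheds 140 L/s to N12, N14: 70 each.
    N12: 70+70 = 140 > 120
    N14: 40+70 = 110 > 60
Round 3 — N12, N14 seize.
  N12 sheds 140 L/s: no online neighbours, lost.
  N14 sheds 110 L/s: no online neighbours, lost.
No further seizures.

N12, N13, N14, N23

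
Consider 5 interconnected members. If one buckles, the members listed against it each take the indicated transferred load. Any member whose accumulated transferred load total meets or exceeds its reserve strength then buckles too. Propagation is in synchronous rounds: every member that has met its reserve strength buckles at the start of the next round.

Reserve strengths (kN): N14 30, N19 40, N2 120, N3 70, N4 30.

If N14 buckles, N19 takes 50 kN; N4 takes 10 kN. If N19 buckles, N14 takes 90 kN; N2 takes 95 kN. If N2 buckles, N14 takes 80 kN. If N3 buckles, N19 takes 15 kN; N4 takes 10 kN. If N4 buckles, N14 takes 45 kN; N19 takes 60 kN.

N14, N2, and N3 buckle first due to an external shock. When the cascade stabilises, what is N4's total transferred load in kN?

Round 1 — N14, N2, N3 buckle (initial).
  N19: +50+15 → 65 ≥ 40
  N4: +10+10 → 20 < 30
Round 2 — N19 buckles.
No further bucklings.

20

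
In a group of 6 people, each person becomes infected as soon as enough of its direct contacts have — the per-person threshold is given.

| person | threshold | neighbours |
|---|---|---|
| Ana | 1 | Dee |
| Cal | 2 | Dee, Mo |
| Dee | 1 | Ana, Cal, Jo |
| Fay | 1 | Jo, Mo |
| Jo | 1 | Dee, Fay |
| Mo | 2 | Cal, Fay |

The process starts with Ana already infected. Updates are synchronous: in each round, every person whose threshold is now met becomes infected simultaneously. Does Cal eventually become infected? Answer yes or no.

Round 1 — Ana becomes infected (initial).
Round 2 — checking thresholds:
  Dee: 1 of 3 neighbours ≥ 1, becomes infected.
Round 3 — checking thresholds:
  Cal: 1 of 2 neighbours < 2, not yet.
  Jo: 1 of 2 neighbours ≥ 1, becomes infected.
Round 4 — checking thresholds:
  Cal: 1 of 2 neighbours < 2, not yet.
  Fay: 1 of 2 neighbours ≥ 1, becomes infected.
Round 5 — no new infections; cascade stops.

no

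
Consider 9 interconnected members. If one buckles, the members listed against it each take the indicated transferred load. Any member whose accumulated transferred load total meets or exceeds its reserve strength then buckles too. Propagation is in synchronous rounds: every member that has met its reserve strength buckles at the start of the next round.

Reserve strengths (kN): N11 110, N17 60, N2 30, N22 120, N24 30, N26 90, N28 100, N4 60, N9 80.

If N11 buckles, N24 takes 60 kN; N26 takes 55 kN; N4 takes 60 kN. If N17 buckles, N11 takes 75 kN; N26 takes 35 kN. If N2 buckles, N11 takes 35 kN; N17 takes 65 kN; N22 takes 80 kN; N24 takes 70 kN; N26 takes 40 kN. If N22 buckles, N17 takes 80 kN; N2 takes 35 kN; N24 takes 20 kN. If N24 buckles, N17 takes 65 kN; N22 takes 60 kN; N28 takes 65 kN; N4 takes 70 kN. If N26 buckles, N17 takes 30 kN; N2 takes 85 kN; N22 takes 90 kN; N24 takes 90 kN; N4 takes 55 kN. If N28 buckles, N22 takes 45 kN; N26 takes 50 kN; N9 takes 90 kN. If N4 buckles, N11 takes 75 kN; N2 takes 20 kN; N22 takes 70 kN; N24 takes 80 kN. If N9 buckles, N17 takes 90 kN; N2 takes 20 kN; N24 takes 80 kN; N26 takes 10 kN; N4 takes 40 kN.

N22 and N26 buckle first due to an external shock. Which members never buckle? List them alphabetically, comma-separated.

N28, N9

Round 1 — N22, N26 buckle (initial).
  N17: +80+30 → 110 ≥ 60
  N2: +35+85 → 120 ≥ 30
  N24: +20+90 → 110 ≥ 30
  N4: +55 → 55 < 60
Round 2 — N17, N2, N24 buckle.
  N11: +75+35 → 110 ≥ 110
  N28: +65 → 65 < 100
  N4: +70 → 125 ≥ 60
Round 3 — N11, N4 buckle.
No further bucklings.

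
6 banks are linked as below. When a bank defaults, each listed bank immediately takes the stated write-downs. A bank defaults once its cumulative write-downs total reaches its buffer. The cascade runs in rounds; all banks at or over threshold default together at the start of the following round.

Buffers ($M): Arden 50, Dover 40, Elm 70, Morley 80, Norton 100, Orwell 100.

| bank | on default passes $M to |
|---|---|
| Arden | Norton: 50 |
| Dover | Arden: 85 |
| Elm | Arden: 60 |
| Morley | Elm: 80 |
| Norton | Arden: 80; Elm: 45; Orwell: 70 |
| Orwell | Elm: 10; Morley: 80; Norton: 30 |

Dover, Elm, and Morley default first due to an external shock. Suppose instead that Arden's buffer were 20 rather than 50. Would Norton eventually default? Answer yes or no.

no

With Arden's buffer at 20:
Round 1 — Dover, Elm, Morley default (initial).
  Arden: +85+60 → 145 ≥ 20
Round 2 — Arden defaults.
  Norton: +50 → 50 < 100
No further defaults.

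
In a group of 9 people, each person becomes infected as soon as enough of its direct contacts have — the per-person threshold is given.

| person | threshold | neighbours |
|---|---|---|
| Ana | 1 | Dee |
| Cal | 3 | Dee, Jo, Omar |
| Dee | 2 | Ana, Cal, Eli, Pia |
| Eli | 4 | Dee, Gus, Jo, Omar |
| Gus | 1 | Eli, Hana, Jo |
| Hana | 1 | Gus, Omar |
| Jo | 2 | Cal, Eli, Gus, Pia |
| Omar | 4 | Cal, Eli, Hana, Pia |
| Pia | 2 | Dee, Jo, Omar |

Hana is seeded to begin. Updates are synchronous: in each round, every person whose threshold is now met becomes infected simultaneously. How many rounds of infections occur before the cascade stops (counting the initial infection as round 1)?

2

Round 1 — Hana becomes infected (initial).
Round 2 — checking thresholds:
  Gus: 1 of 3 neighbours ≥ 1, becomes infected.
  Omar: 1 of 4 neighbours < 4, not yet.
Round 3 — no new infections; cascade stops.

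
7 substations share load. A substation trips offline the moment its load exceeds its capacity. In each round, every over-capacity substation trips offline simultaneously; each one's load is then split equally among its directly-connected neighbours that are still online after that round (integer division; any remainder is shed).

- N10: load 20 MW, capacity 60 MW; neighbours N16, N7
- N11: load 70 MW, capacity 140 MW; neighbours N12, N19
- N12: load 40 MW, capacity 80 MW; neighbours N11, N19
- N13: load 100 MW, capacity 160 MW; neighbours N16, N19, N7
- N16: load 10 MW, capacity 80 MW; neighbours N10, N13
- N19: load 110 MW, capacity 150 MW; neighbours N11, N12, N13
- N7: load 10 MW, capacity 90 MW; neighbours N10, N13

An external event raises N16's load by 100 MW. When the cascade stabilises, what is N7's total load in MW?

85

Round 1 — N16 at 110 > 80. N16 trips offline.
  N16 sheds 110 MW to N10, N13: 55 each.
    N10: 20+55 = 75 > 60
    N13: 100+55 = 155 ≤ 160
Round 2 — N10 trips offline.
  N10 sheds 75 MW to N7: 75 each.
    N7: 10+75 = 85 ≤ 90
No further trips.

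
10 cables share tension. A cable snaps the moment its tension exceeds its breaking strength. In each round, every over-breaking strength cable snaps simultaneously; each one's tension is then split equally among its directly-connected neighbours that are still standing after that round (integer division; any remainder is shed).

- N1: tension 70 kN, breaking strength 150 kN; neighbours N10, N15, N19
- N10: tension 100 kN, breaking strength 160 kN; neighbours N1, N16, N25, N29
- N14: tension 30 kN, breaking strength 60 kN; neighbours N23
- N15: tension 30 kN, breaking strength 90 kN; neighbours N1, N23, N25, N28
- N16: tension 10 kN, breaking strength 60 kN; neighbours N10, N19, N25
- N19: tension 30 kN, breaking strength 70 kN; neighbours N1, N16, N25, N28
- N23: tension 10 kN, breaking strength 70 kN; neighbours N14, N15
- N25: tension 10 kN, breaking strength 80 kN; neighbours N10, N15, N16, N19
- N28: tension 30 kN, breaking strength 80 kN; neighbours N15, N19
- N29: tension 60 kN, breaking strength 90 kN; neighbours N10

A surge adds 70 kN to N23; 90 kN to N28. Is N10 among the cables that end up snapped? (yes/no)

yes

Round 1 — N23 at 80 > 70; N28 at 120 > 80. N23, N28 snap.
  N23 sheds 80 kN to N14, N15: 40 each.
    N14: 30+40 = 70 > 60
    N15: 30+40 = 70 ≤ 90
  N28 sheds 120 kN to N15, N19: 60 each.
    N15: 70+60 = 130 > 90
    N19: 30+60 = 90 > 70
Round 2 — N14, N15, N19 snap.
  N14 sheds 70 kN: no online neighbours, lost.
  N15 sheds 130 kN to N1, N25: 65 each.
    N1: 70+65 = 135 ≤ 150
    N25: 10+65 = 75 ≤ 80
  N19 sheds 90 kN to N1, N16, N25: 30 each.
    N1: 135+30 = 165 > 150
    N16: 10+30 = 40 ≤ 60
    N25: 75+30 = 105 > 80
Round 3 — N1, N25 snap.
  N1 sheds 165 kN to N10: 165 each.
    N10: 100+165 = 265 > 160
  N25 sheds 105 kN to N10, N16: 52 each (1 lost).
    N10: 265+52 = 317 > 160
    N16: 40+52 = 92 > 60
Round 4 — N10, N16 snap.
  N10 sheds 317 kN to N29: 317 each.
    N29: 60+317 = 377 > 90
  N16 sheds 92 kN: no online neighbours, lost.
Round 5 — N29 snaps.
  N29 sheds 377 kN: no online neighbours, lost.
No further breaks.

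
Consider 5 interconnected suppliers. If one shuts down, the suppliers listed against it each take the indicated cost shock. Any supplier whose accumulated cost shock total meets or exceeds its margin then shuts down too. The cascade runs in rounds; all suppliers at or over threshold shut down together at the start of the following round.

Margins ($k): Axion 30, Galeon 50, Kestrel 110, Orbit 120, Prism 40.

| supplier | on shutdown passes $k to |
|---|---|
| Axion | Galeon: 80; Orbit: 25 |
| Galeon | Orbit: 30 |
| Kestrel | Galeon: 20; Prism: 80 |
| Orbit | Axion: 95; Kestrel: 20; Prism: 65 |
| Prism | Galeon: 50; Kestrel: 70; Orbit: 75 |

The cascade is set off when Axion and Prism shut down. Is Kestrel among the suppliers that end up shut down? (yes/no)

no

Round 1 — Axion, Prism shut down (initial).
  Galeon: +80+50 → 130 ≥ 50
  Kestrel: +70 → 70 < 110
  Orbit: +25+75 → 100 < 120
Round 2 — Galeon shuts down.
  Orbit: +30 → 130 ≥ 120
Round 3 — Orbit shuts down.
  Kestrel: +20 → 90 < 110
No further shutdowns.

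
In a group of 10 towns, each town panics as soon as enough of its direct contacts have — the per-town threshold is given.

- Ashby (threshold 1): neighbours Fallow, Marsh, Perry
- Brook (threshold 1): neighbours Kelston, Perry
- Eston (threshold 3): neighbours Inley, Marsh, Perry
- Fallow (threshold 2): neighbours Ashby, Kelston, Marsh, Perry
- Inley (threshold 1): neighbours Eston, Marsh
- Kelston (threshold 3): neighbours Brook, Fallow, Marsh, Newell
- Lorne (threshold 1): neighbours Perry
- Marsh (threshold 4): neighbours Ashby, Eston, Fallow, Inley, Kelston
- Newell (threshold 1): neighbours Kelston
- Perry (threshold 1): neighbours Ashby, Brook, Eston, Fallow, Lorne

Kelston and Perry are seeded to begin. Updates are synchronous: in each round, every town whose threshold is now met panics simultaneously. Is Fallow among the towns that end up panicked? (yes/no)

yes

Round 1 — Kelston, Perry panic (initial).
Round 2 — checking thresholds:
  Ashby: 1 of 3 neighbours ≥ 1, panics.
  Brook: 2 of 2 neighbours ≥ 1, panics.
  Eston: 1 of 3 neighbours < 3, below threshold.
  Fallow: 2 of 4 neighbours ≥ 2, panics.
  Lorne: 1 of 1 neighbours ≥ 1, panics.
  Marsh: 1 of 5 neighbours < 4, below threshold.
  Newell: 1 of 1 neighbours ≥ 1, panics.
Round 3 — no new panics; cascade stops.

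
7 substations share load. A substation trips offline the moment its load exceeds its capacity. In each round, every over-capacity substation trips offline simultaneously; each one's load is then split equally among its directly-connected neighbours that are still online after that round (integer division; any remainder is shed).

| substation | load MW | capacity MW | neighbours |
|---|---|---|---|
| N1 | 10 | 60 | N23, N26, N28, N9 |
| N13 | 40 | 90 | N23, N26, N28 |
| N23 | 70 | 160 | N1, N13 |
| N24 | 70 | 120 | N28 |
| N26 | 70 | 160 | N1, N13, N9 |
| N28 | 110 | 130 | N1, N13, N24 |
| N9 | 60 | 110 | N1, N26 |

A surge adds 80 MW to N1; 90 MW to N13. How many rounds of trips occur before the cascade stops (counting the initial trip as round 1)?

3

Round 1 — N1 at 90 > 60; N13 at 130 > 90. N1, N13 trip offline.
  N1 sheds 90 MW to N23, N26, N28, N9: 22 each (2 lost).
    N23: 70+22 = 92 ≤ 160
    N26: 70+22 = 92 ≤ 160
    N28: 110+22 = 132 > 130
    N9: 60+22 = 82 ≤ 110
  N13 sheds 130 MW to N23, N26, N28: 43 each (1 lost).
    N23: 92+43 = 135 ≤ 160
    N26: 92+43 = 135 ≤ 160
    N28: 132+43 = 175 > 130
Round 2 — N28 trips offline.
  N28 sheds 175 MW to N24: 175 each.
    N24: 70+175 = 245 > 120
Round 3 — N24 trips offline.
  N24 sheds 245 MW: no online neighbours, lost.
No further trips.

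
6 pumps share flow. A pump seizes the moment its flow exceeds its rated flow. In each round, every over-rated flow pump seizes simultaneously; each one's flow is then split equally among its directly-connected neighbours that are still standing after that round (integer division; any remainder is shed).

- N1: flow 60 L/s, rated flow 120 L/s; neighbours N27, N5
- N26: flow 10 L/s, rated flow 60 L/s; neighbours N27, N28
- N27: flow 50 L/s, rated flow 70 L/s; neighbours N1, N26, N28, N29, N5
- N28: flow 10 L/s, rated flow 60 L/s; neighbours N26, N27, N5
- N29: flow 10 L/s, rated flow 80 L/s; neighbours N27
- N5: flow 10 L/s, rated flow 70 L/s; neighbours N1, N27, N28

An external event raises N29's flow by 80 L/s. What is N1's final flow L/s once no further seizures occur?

95

Round 1 — N29 at 90 > 80. N29 seizes.
  N29 sheds 90 L/s to N27: 90 each.
    N27: 50+90 = 140 > 70
Round 2 — N27 seizes.
  N27 sheds 140 L/s to N1, N26, N28, N5: 35 each.
    N1: 60+35 = 95 ≤ 120
    N26: 10+35 = 45 ≤ 60
    N28: 10+35 = 45 ≤ 60
    N5: 10+35 = 45 ≤ 70
No further seizures.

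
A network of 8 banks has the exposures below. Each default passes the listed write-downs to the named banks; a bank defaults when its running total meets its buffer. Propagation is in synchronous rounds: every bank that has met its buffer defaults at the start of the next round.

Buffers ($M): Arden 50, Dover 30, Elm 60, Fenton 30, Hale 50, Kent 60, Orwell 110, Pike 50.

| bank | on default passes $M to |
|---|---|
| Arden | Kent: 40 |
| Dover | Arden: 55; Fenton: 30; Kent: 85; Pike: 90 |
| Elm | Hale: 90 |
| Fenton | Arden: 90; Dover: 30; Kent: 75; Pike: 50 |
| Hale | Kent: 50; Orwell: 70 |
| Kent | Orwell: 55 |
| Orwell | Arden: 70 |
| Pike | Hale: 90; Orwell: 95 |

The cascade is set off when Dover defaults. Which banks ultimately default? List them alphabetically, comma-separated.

Arden, Dover, Fenton, Hale, Kent, Orwell, Pike

Round 1 — Dover defaults (initial).
  Arden: +55 → 55 ≥ 50
  Fenton: +30 → 30 ≥ 30
  Kent: +85 → 85 ≥ 60
  Pike: +90 → 90 ≥ 50
Round 2 — Arden, Fenton, Kent, Pike default.
  Hale: +90 → 90 ≥ 50
  Orwell: +55+95 → 150 ≥ 110
Round 3 — Hale, Orwell default.
No further defaults.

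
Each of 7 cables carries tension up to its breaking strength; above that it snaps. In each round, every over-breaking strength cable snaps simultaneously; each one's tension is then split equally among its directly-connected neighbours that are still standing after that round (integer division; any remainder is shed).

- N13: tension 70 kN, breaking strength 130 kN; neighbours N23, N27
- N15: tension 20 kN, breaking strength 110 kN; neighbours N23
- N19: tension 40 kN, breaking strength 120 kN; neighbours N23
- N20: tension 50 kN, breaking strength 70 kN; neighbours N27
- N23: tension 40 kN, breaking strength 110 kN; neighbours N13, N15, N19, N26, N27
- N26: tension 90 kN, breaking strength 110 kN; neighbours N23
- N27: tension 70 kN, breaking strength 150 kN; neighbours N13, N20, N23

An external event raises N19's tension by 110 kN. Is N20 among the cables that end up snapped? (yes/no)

no

Round 1 — N19 at 150 > 120. N19 snaps.
  N19 sheds 150 kN to N23: 150 each.
    N23: 40+150 = 190 > 110
Round 2 — N23 snaps.
  N23 sheds 190 kN to N13, N15, N26, N27: 47 each (2 lost).
    N13: 70+47 = 117 ≤ 130
    N15: 20+47 = 67 ≤ 110
    N26: 90+47 = 137 > 110
    N27: 70+47 = 117 ≤ 150
Round 3 — N26 snaps.
  N26 sheds 137 kN: no online neighbours, lost.
No further breaks.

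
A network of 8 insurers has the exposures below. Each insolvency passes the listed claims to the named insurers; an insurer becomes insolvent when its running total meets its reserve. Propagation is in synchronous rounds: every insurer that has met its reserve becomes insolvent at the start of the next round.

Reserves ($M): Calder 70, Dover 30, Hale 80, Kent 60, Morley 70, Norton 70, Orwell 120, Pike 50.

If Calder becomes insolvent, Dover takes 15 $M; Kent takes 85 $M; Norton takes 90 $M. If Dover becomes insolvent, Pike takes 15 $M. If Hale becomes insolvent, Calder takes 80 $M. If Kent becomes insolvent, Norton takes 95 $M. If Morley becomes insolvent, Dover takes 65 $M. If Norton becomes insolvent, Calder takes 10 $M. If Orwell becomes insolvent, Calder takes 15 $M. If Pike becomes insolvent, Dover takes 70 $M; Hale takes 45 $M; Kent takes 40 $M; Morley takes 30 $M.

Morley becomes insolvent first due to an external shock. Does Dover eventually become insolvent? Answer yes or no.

yes

Round 1 — Morley becomes insolvent (initial).
  Dover: +65 → 65 ≥ 30
Round 2 — Dover becomes insolvent.
  Pike: +15 → 15 < 50
No further insolvencies.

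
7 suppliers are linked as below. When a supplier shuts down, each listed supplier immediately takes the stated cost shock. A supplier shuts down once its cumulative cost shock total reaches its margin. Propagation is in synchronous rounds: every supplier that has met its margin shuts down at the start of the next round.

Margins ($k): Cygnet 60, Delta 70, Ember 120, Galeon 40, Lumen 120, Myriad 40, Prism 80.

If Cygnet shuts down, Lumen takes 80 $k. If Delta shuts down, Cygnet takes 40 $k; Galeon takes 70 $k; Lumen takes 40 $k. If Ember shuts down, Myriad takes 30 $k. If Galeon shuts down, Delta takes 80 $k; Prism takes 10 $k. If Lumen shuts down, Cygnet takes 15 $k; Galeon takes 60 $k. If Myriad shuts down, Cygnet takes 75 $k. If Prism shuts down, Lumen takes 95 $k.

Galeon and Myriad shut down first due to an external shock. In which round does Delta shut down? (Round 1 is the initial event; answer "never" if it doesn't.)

Round 1 — Galeon, Myriad shut down (initial).
  Cygnet: +75 → 75 ≥ 60
  Delta: +80 → 80 ≥ 70
  Prism: +10 → 10 < 80
Round 2 — Cygnet, Delta shut down.
  Lumen: +80+40 → 120 ≥ 120
Round 3 — Lumen shuts down.
No further shutdowns.

2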